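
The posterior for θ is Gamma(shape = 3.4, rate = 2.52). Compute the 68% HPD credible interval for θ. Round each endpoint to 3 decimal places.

The posterior is unimodal and skewed, so the HPD interval has equal density at both endpoints and is the shortest 68% interval.
Solving f(0.451) = f(1.732) with F(1.732) − F(0.451) = 0.68 gives [0.451, 1.732].
For comparison, the equal-tailed interval is [0.657, 2.040]; the HPD is narrower and shifted toward the mode.

[0.451, 1.732]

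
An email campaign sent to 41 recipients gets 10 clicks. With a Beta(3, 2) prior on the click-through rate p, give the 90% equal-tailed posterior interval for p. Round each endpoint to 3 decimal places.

[0.180, 0.396]

Posterior: Beta(3+10, 2+31) = Beta(13, 33).
Equal-tailed 90% interval: the 0.05 and 0.95 quantiles of Beta(13, 33).
Posterior mean ≈ 0.283, SD ≈ 0.066; a Normal approximation gives roughly [0.175, 0.391].
Exact: F⁻¹(0.05) = 0.180; F⁻¹(0.95) = 0.396.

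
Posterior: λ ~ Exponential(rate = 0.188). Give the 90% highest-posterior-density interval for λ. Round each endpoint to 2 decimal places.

The exponential density is strictly decreasing on [0, ∞), so the HPD interval is anchored at 0: [0, q] with P(λ ≤ q) = 0.90.
q = −ln(1 − 0.90) / 0.188 = 2.3026 / 0.188 = 12.25.

[0.00, 12.25]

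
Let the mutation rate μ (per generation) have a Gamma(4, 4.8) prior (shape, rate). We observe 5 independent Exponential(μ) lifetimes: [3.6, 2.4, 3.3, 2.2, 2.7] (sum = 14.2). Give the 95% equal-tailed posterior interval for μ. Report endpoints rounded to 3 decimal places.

[0.217, 0.830]

Posterior: Gamma(4+5, 4.8+14.2) = Gamma(9, 19.0) (shape, rate).
Equal-tailed 95% interval: Gamma(9, 19.0) quantiles at 0.025 and 0.975.
Posterior mean ≈ 0.474, SD ≈ 0.158; a Normal approximation gives roughly [0.164, 0.783].
Exact: lower = 0.217; upper = 0.830.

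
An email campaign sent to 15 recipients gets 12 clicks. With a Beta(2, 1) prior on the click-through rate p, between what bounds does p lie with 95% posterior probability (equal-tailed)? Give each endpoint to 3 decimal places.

[0.566, 0.932]

Posterior: Beta(2+12, 1+3) = Beta(14, 4).
Equal-tailed 95% interval: the 0.025 and 0.975 quantiles of Beta(14, 4).
Posterior mean ≈ 0.778, SD ≈ 0.095; a Normal approximation gives roughly [0.591, 0.965].
Exact: F⁻¹(0.025) = 0.566; F⁻¹(0.975) = 0.932.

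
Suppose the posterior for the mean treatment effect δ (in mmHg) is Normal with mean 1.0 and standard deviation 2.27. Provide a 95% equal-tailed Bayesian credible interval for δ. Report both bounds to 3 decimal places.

[-3.449, 5.449]

The posterior is symmetric, so the 95% equal-tailed interval is δ = 1.0 ± z·2.27 with z = 1.960.
Half-width: 1.960 × 2.27 = 4.449.
1.0 − 4.449 = -3.449; 1.0 + 4.449 = 5.449.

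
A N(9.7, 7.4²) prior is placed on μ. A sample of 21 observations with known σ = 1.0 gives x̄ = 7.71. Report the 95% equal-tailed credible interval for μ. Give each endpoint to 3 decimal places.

[7.284, 8.139]

Posterior precision = 1/7.4² + 21/1.0² = 0.0183 + 21.0000 = 21.0183, so posterior SD = 0.2181.
Posterior mean = (9.7/7.4² + 21·7.71/1.0²) / 21.0183 = 7.7117.
Interval: 7.7117 ± 1.960 × 0.2181 → [7.284, 8.139].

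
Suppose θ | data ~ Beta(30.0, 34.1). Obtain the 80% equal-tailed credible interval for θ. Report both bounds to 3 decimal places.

[0.389, 0.548]

Posterior: Beta(30.0, 34.1).
Equal-tailed 80% interval: the 0.1 and 0.9 quantiles of Beta(30.0, 34.1).
Posterior mean ≈ 0.468, SD ≈ 0.062; a Normal approximation gives roughly [0.389, 0.547].
Exact: F⁻¹(0.1) = 0.389; F⁻¹(0.9) = 0.548.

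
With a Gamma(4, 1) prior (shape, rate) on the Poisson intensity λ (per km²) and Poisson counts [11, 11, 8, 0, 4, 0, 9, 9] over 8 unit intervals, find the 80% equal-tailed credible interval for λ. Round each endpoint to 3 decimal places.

Posterior: Gamma(4+52, 1+8) = Gamma(56, 9) (shape, rate).
Equal-tailed 80% interval: Gamma(56, 9) quantiles at 0.1 and 0.9.
Posterior mean ≈ 6.222, SD ≈ 0.831; a Normal approximation gives roughly [5.157, 7.288].
Exact: lower = 5.183; upper = 7.309.

[5.183, 7.309]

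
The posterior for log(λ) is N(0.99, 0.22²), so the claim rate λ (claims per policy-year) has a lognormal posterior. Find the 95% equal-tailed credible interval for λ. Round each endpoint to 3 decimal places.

On the log scale the 95% interval is 0.99 ± 1.960 × 0.22 = [0.5588, 1.4212].
Exponentiate: [e^0.5588, e^1.4212] = [1.749, 4.142].

[1.749, 4.142]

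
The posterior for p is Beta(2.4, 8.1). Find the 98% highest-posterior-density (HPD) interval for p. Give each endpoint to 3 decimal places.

The posterior is unimodal and skewed, so the HPD interval has equal density at both endpoints and is the shortest 98% interval.
Solving f(0.012) = f(0.531) with F(0.531) − F(0.012) = 0.98 gives [0.012, 0.531].
For comparison, the equal-tailed interval is [0.028, 0.570]; the HPD is narrower and shifted toward the mode.

[0.012, 0.531]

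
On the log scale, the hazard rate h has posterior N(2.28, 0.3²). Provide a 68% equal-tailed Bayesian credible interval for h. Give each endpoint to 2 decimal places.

On the log scale the 68% interval is 2.28 ± 0.994 × 0.3 = [1.9817, 2.5783].
Exponentiate: [e^1.9817, e^2.5783] = [7.25, 13.18].

[7.25, 13.18]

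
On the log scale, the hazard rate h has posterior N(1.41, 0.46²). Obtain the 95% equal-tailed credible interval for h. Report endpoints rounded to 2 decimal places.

[1.66, 10.09]

On the log scale the 95% interval is 1.41 ± 1.960 × 0.46 = [0.5084, 2.3116].
Exponentiate: [e^0.5084, e^2.3116] = [1.66, 10.09].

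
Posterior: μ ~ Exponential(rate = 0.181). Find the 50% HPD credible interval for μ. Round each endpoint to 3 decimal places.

[0.000, 3.830]

The exponential density is strictly decreasing on [0, ∞), so the HPD interval is anchored at 0: [0, q] with P(μ ≤ q) = 0.50.
q = −ln(1 − 0.50) / 0.181 = 0.6931 / 0.181 = 3.830.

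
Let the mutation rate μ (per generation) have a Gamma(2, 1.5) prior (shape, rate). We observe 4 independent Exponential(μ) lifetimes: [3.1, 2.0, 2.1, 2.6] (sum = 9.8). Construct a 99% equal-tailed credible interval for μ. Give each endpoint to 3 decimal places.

[0.136, 1.252]

Posterior: Gamma(2+4, 1.5+9.8) = Gamma(6, 11.3) (shape, rate).
Equal-tailed 99% interval: Gamma(6, 11.3) quantiles at 0.005 and 0.995.
Posterior mean ≈ 0.531, SD ≈ 0.217; a Normal approximation gives roughly [-0.027, 1.089].
Exact: lower = 0.136; upper = 1.252.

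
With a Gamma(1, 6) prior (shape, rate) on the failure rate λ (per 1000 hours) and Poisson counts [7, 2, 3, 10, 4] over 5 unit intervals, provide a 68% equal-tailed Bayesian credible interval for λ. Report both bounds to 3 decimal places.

Posterior: Gamma(1+26, 6+5) = Gamma(27, 11) (shape, rate).
Equal-tailed 68% interval: Gamma(27, 11) quantiles at 0.16 and 0.84.
Posterior mean ≈ 2.455, SD ≈ 0.472; a Normal approximation gives roughly [1.985, 2.924].
Exact: lower = 1.987; upper = 2.921.

[1.987, 2.921]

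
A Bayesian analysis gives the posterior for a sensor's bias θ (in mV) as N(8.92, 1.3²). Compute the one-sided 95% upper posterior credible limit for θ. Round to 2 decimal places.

11.06

Need U with P(θ ≤ U) = 0.95: U = 8.92 + z_{0.05}·1.3.
z = 1.645; U = 8.92 + 1.645 × 1.3 = 11.06.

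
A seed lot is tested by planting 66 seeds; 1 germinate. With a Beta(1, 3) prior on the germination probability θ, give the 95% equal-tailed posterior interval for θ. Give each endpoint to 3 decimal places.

Posterior: Beta(1+1, 3+65) = Beta(2, 68).
Equal-tailed 95% interval: the 0.025 and 0.975 quantiles of Beta(2, 68).
Posterior mean ≈ 0.029, SD ≈ 0.020; a Normal approximation gives roughly [-0.010, 0.067].
Exact: F⁻¹(0.025) = 0.004; F⁻¹(0.975) = 0.078.

[0.004, 0.078]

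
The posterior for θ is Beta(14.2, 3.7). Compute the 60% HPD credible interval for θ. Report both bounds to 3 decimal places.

[0.745, 0.898]

The posterior is unimodal and skewed, so the HPD interval has equal density at both endpoints and is the shortest 60% interval.
Solving f(0.745) = f(0.898) with F(0.898) − F(0.745) = 0.60 gives [0.745, 0.898].
For comparison, the equal-tailed interval is [0.717, 0.875]; the HPD is narrower and shifted toward the mode.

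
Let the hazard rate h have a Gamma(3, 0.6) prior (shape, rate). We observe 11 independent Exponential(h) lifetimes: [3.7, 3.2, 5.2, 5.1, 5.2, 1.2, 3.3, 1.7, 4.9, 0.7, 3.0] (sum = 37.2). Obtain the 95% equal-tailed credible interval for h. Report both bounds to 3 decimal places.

Posterior: Gamma(3+11, 0.6+37.2) = Gamma(14, 37.8) (shape, rate).
Equal-tailed 95% interval: Gamma(14, 37.8) quantiles at 0.025 and 0.975.
Posterior mean ≈ 0.370, SD ≈ 0.099; a Normal approximation gives roughly [0.176, 0.564].
Exact: lower = 0.202; upper = 0.588.

[0.202, 0.588]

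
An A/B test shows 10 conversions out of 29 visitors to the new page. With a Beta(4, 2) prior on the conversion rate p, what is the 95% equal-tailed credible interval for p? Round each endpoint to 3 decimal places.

Posterior: Beta(4+10, 2+19) = Beta(14, 21).
Equal-tailed 95% interval: the 0.025 and 0.975 quantiles of Beta(14, 21).
Posterior mean ≈ 0.400, SD ≈ 0.082; a Normal approximation gives roughly [0.240, 0.560].
Exact: F⁻¹(0.025) = 0.246; F⁻¹(0.975) = 0.564.

[0.246, 0.564]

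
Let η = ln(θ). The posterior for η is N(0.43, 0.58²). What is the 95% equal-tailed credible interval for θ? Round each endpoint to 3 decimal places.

[0.493, 4.791]

On the log scale the 95% interval is 0.43 ± 1.960 × 0.58 = [-0.7068, 1.5668].
Exponentiate: [e^-0.7068, e^1.5668] = [0.493, 4.791].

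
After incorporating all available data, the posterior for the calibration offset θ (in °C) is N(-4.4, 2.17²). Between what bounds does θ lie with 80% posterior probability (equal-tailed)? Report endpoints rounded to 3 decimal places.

[-7.181, -1.619]

The posterior is symmetric, so the 80% equal-tailed interval is θ = -4.4 ± z·2.17 with z = 1.282.
Half-width: 1.282 × 2.17 = 2.781.
-4.4 − 2.781 = -7.181; -4.4 + 2.781 = -1.619.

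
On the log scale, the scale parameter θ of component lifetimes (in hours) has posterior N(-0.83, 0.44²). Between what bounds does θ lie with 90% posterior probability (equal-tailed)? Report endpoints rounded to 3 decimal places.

[0.211, 0.899]

On the log scale the 90% interval is -0.83 ± 1.645 × 0.44 = [-1.5537, -0.1063].
Exponentiate: [e^-1.5537, e^-0.1063] = [0.211, 0.899].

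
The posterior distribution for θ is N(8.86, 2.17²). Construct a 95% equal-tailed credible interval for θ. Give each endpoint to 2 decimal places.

[4.61, 13.11]

The posterior is symmetric, so the 95% equal-tailed interval is θ = 8.86 ± z·2.17 with z = 1.960.
Half-width: 1.960 × 2.17 = 4.25.
8.86 − 4.25 = 4.61; 8.86 + 4.25 = 13.11.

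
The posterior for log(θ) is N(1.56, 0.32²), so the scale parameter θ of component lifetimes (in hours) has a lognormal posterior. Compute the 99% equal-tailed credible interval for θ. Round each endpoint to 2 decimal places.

On the log scale the 99% interval is 1.56 ± 2.576 × 0.32 = [0.7357, 2.3843].
Exponentiate: [e^0.7357, e^2.3843] = [2.09, 10.85].

[2.09, 10.85]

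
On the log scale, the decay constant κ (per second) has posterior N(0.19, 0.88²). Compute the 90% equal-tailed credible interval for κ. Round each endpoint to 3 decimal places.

On the log scale the 90% interval is 0.19 ± 1.645 × 0.88 = [-1.2575, 1.6375].
Exponentiate: [e^-1.2575, e^1.6375] = [0.284, 5.142].

[0.284, 5.142]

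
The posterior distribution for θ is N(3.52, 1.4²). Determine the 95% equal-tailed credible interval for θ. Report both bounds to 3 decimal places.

The posterior is symmetric, so the 95% equal-tailed interval is θ = 3.52 ± z·1.4 with z = 1.960.
Half-width: 1.960 × 1.4 = 2.744.
3.52 − 2.744 = 0.776; 3.52 + 2.744 = 6.264.

[0.776, 6.264]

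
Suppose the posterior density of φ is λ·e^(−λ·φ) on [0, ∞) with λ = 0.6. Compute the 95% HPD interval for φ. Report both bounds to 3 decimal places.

[0.000, 4.993]

The exponential density is strictly decreasing on [0, ∞), so the HPD interval is anchored at 0: [0, q] with P(φ ≤ q) = 0.95.
q = −ln(1 − 0.95) / 0.6 = 2.9957 / 0.6 = 4.993.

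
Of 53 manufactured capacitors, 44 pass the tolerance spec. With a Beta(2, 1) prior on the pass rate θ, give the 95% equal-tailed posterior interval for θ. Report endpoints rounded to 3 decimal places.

[0.712, 0.909]

Posterior: Beta(2+44, 1+9) = Beta(46, 10).
Equal-tailed 95% interval: the 0.025 and 0.975 quantiles of Beta(46, 10).
Posterior mean ≈ 0.821, SD ≈ 0.051; a Normal approximation gives roughly [0.722, 0.921].
Exact: F⁻¹(0.025) = 0.712; F⁻¹(0.975) = 0.909.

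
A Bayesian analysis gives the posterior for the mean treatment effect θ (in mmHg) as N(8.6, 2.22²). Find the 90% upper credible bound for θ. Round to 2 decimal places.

11.45

Need U with P(θ ≤ U) = 0.90: U = 8.6 + z_{0.1}·2.22.
z = 1.282; U = 8.6 + 1.282 × 2.22 = 11.45.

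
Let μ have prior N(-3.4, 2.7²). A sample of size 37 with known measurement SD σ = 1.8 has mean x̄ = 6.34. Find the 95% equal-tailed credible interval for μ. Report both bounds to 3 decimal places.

Posterior precision = 1/2.7² + 37/1.8² = 0.1372 + 11.4198 = 11.5569, so posterior SD = 0.2942.
Posterior mean = (-3.4/2.7² + 37·6.34/1.8²) / 11.5569 = 6.2244.
Interval: 6.2244 ± 1.960 × 0.2942 → [5.648, 6.801].

[5.648, 6.801]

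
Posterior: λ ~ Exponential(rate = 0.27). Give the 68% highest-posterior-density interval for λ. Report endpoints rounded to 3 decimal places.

The exponential density is strictly decreasing on [0, ∞), so the HPD interval is anchored at 0: [0, q] with P(λ ≤ q) = 0.68.
q = −ln(1 − 0.68) / 0.27 = 1.1394 / 0.27 = 4.220.

[0.000, 4.220]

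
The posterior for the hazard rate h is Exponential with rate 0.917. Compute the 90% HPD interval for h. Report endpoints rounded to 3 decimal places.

The exponential density is strictly decreasing on [0, ∞), so the HPD interval is anchored at 0: [0, q] with P(h ≤ q) = 0.90.
q = −ln(1 − 0.90) / 0.917 = 2.3026 / 0.917 = 2.511.

[0.000, 2.511]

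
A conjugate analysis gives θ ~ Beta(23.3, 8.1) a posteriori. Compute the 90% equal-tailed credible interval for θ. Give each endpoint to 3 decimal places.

[0.607, 0.859]

Posterior: Beta(23.3, 8.1).
Equal-tailed 90% interval: the 0.05 and 0.95 quantiles of Beta(23.3, 8.1).
Posterior mean ≈ 0.742, SD ≈ 0.077; a Normal approximation gives roughly [0.616, 0.868].
Exact: F⁻¹(0.05) = 0.607; F⁻¹(0.95) = 0.859.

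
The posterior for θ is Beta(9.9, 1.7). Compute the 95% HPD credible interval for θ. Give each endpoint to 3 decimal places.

[0.659, 0.998]

The posterior is unimodal and skewed, so the HPD interval has equal density at both endpoints and is the shortest 95% interval.
Solving f(0.659) = f(0.998) with F(0.998) − F(0.659) = 0.95 gives [0.659, 0.998].
For comparison, the equal-tailed interval is [0.611, 0.985]; the HPD is narrower and shifted toward the mode.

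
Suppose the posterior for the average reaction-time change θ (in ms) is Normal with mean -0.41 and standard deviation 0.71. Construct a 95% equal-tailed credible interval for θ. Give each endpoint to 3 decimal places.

[-1.802, 0.982]

The posterior is symmetric, so the 95% equal-tailed interval is θ = -0.41 ± z·0.71 with z = 1.960.
Half-width: 1.960 × 0.71 = 1.392.
-0.41 − 1.392 = -1.802; -0.41 + 1.392 = 0.982.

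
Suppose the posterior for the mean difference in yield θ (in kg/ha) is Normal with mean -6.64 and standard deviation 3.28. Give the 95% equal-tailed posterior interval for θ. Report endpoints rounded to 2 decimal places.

[-13.07, -0.21]

The posterior is symmetric, so the 95% equal-tailed interval is θ = -6.64 ± z·3.28 with z = 1.960.
Half-width: 1.960 × 3.28 = 6.43.
-6.64 − 6.43 = -13.07; -6.64 + 6.43 = -0.21.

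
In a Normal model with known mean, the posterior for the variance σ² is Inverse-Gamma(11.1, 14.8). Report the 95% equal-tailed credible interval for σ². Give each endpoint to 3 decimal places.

[0.799, 2.661]

Inverse-Gamma(11.1, 14.8) quantiles: F⁻¹(0.025) and F⁻¹(0.975).
Equivalently, 1/σ² ~ Gamma(11.1, rate = 14.8); invert its 0.975 and 0.025 quantiles.
Posterior mean ≈ 1.465, SD ≈ 0.486; a Normal approximation gives roughly [0.513, 2.417].
Exact: lower = 0.799; upper = 2.661.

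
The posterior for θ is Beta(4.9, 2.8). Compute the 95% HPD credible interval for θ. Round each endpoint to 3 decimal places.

[0.324, 0.931]

The posterior is unimodal and skewed, so the HPD interval has equal density at both endpoints and is the shortest 95% interval.
Solving f(0.324) = f(0.931) with F(0.931) − F(0.324) = 0.95 gives [0.324, 0.931].
For comparison, the equal-tailed interval is [0.295, 0.911]; the HPD is narrower and shifted toward the mode.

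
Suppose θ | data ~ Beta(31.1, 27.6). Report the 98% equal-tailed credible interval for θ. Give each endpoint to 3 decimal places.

[0.380, 0.677]

Posterior: Beta(31.1, 27.6).
Equal-tailed 98% interval: the 0.01 and 0.99 quantiles of Beta(31.1, 27.6).
Posterior mean ≈ 0.530, SD ≈ 0.065; a Normal approximation gives roughly [0.380, 0.680].
Exact: F⁻¹(0.01) = 0.380; F⁻¹(0.99) = 0.677.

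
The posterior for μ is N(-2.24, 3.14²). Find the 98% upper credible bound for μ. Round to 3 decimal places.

4.209

Need U with P(μ ≤ U) = 0.98: U = -2.24 + z_{0.02}·3.14.
z = 2.054; U = -2.24 + 2.054 × 3.14 = 4.209.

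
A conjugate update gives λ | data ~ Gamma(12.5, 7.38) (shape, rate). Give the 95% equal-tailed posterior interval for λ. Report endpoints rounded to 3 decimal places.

[0.889, 2.754]

Posterior: Gamma(shape 12.5, rate 7.38).
Equal-tailed 95% interval: Gamma(12.5, 7.38) quantiles at 0.025 and 0.975.
Posterior mean ≈ 1.694, SD ≈ 0.479; a Normal approximation gives roughly [0.755, 2.633].
Exact: lower = 0.889; upper = 2.754.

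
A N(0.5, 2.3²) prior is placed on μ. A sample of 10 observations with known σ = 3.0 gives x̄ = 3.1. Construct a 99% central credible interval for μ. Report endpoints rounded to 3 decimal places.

[0.463, 4.981]

Posterior precision = 1/2.3² + 10/3.0² = 0.1890 + 1.1111 = 1.3001, so posterior SD = 0.8770.
Posterior mean = (0.5/2.3² + 10·3.1/3.0²) / 1.3001 = 2.7220.
Interval: 2.7220 ± 2.576 × 0.8770 → [0.463, 4.981].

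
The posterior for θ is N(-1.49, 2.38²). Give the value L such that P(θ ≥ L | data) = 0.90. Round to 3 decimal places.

Need L with P(θ ≥ L) = 0.90: L = -1.49 − z_{0.1}·2.38.
z = 1.282; L = -1.49 − 1.282 × 2.38 = -4.540.

-4.540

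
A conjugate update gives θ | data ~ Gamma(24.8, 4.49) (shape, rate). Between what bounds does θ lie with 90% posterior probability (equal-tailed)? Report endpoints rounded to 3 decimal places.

Posterior: Gamma(shape 24.8, rate 4.49).
Equal-tailed 90% interval: Gamma(24.8, 4.49) quantiles at 0.05 and 0.95.
Posterior mean ≈ 5.523, SD ≈ 1.109; a Normal approximation gives roughly [3.699, 7.348].
Exact: lower = 3.834; upper = 7.465.

[3.834, 7.465]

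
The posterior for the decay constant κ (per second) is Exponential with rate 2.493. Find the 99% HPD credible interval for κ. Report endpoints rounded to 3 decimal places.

The exponential density is strictly decreasing on [0, ∞), so the HPD interval is anchored at 0: [0, q] with P(κ ≤ q) = 0.99.
q = −ln(1 − 0.99) / 2.493 = 4.6052 / 2.493 = 1.847.

[0.000, 1.847]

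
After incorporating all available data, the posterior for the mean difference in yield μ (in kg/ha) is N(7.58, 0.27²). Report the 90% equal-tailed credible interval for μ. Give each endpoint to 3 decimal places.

[7.136, 8.024]

The posterior is symmetric, so the 90% equal-tailed interval is μ = 7.58 ± z·0.27 with z = 1.645.
Half-width: 1.645 × 0.27 = 0.444.
7.58 − 0.444 = 7.136; 7.58 + 0.444 = 8.024.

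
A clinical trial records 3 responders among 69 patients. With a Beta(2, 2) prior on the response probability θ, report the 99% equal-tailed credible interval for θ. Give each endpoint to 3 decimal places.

[0.015, 0.165]

Posterior: Beta(2+3, 2+66) = Beta(5, 68).
Equal-tailed 99% interval: the 0.005 and 0.995 quantiles of Beta(5, 68).
Posterior mean ≈ 0.068, SD ≈ 0.029; a Normal approximation gives roughly [-0.007, 0.144].
Exact: F⁻¹(0.005) = 0.015; F⁻¹(0.995) = 0.165.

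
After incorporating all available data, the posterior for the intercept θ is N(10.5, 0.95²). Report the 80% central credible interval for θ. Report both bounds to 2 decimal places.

The posterior is symmetric, so the 80% equal-tailed interval is θ = 10.5 ± z·0.95 with z = 1.282.
Half-width: 1.282 × 0.95 = 1.22.
10.5 − 1.22 = 9.28; 10.5 + 1.22 = 11.72.

[9.28, 11.72]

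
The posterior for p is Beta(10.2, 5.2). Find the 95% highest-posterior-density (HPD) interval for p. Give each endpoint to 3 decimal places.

[0.434, 0.880]

The posterior is unimodal and skewed, so the HPD interval has equal density at both endpoints and is the shortest 95% interval.
Solving f(0.434) = f(0.880) with F(0.880) − F(0.434) = 0.95 gives [0.434, 0.880].
For comparison, the equal-tailed interval is [0.418, 0.867]; the HPD is narrower and shifted toward the mode.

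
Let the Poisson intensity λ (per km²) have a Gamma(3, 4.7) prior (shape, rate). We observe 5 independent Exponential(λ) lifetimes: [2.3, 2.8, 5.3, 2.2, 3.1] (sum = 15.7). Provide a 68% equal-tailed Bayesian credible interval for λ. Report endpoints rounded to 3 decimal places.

[0.257, 0.527]

Posterior: Gamma(3+5, 4.7+15.7) = Gamma(8, 20.4) (shape, rate).
Equal-tailed 68% interval: Gamma(8, 20.4) quantiles at 0.16 and 0.84.
Posterior mean ≈ 0.392, SD ≈ 0.139; a Normal approximation gives roughly [0.254, 0.530].
Exact: lower = 0.257; upper = 0.527.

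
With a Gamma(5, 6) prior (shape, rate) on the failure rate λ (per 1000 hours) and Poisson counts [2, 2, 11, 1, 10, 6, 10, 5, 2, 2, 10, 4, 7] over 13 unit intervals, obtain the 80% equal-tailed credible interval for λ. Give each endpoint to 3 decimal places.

Posterior: Gamma(5+72, 6+13) = Gamma(77, 19) (shape, rate).
Equal-tailed 80% interval: Gamma(77, 19) quantiles at 0.1 and 0.9.
Posterior mean ≈ 4.053, SD ≈ 0.462; a Normal approximation gives roughly [3.461, 4.645].
Exact: lower = 3.473; upper = 4.655.

[3.473, 4.655]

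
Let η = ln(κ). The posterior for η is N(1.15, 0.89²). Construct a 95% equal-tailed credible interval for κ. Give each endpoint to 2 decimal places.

[0.55, 18.07]

On the log scale the 95% interval is 1.15 ± 1.960 × 0.89 = [-0.5944, 2.8944].
Exponentiate: [e^-0.5944, e^2.8944] = [0.55, 18.07].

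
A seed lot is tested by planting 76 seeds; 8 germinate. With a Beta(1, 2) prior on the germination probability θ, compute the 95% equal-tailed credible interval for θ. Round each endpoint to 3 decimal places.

Posterior: Beta(1+8, 2+68) = Beta(9, 70).
Equal-tailed 95% interval: the 0.025 and 0.975 quantiles of Beta(9, 70).
Posterior mean ≈ 0.114, SD ≈ 0.036; a Normal approximation gives roughly [0.044, 0.184].
Exact: F⁻¹(0.025) = 0.054; F⁻¹(0.975) = 0.192.

[0.054, 0.192]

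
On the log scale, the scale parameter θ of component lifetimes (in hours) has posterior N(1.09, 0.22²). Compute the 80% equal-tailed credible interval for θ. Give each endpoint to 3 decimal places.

On the log scale the 80% interval is 1.09 ± 1.282 × 0.22 = [0.8081, 1.3719].
Exponentiate: [e^0.8081, e^1.3719] = [2.244, 3.943].

[2.244, 3.943]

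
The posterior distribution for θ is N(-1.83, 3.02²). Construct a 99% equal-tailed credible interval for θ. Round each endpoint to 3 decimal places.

[-9.609, 5.949]

The posterior is symmetric, so the 99% equal-tailed interval is θ = -1.83 ± z·3.02 with z = 2.576.
Half-width: 2.576 × 3.02 = 7.779.
-1.83 − 7.779 = -9.609; -1.83 + 7.779 = 5.949.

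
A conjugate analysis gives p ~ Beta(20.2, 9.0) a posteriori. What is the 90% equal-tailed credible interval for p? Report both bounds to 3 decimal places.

Posterior: Beta(20.2, 9.0).
Equal-tailed 90% interval: the 0.05 and 0.95 quantiles of Beta(20.2, 9.0).
Posterior mean ≈ 0.692, SD ≈ 0.084; a Normal approximation gives roughly [0.554, 0.830].
Exact: F⁻¹(0.05) = 0.546; F⁻¹(0.95) = 0.822.

[0.546, 0.822]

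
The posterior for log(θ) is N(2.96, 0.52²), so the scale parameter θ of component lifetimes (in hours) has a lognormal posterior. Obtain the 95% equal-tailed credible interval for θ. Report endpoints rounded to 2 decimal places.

On the log scale the 95% interval is 2.96 ± 1.960 × 0.52 = [1.9408, 3.9792].
Exponentiate: [e^1.9408, e^3.9792] = [6.96, 53.47].

[6.96, 53.47]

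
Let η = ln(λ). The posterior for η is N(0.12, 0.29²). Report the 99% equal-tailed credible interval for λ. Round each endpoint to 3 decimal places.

[0.534, 2.380]

On the log scale the 99% interval is 0.12 ± 2.576 × 0.29 = [-0.6270, 0.8670].
Exponentiate: [e^-0.6270, e^0.8670] = [0.534, 2.380].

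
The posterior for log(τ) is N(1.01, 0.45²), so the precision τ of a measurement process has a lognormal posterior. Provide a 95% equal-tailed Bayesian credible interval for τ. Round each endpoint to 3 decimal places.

[1.137, 6.633]

On the log scale the 95% interval is 1.01 ± 1.960 × 0.45 = [0.1280, 1.8920].
Exponentiate: [e^0.1280, e^1.8920] = [1.137, 6.633].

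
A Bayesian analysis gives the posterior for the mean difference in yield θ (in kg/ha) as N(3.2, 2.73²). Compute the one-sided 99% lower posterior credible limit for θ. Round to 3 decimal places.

-3.151

Need L with P(θ ≥ L) = 0.99: L = 3.2 − z_{0.01}·2.73.
z = 2.326; L = 3.2 − 2.326 × 2.73 = -3.151.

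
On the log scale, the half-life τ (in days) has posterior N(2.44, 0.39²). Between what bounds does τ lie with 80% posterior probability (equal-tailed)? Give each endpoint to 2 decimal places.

On the log scale the 80% interval is 2.44 ± 1.282 × 0.39 = [1.9402, 2.9398].
Exponentiate: [e^1.9402, e^2.9398] = [6.96, 18.91].

[6.96, 18.91]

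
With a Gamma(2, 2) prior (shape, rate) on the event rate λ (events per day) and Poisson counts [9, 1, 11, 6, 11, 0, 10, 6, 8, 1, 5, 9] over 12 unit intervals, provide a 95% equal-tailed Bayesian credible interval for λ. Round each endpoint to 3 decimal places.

Posterior: Gamma(2+77, 2+12) = Gamma(79, 14) (shape, rate).
Equal-tailed 95% interval: Gamma(79, 14) quantiles at 0.025 and 0.975.
Posterior mean ≈ 5.643, SD ≈ 0.635; a Normal approximation gives roughly [4.399, 6.887].
Exact: lower = 4.468; upper = 6.953.

[4.468, 6.953]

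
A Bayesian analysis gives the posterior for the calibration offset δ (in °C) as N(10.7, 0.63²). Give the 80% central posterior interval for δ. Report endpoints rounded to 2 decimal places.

[9.89, 11.51]

The posterior is symmetric, so the 80% equal-tailed interval is δ = 10.7 ± z·0.63 with z = 1.282.
Half-width: 1.282 × 0.63 = 0.81.
10.7 − 0.81 = 9.89; 10.7 + 0.81 = 11.51.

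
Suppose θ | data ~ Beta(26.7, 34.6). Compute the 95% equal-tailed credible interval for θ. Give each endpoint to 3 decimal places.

Posterior: Beta(26.7, 34.6).
Equal-tailed 95% interval: the 0.025 and 0.975 quantiles of Beta(26.7, 34.6).
Posterior mean ≈ 0.436, SD ≈ 0.063; a Normal approximation gives roughly [0.312, 0.559].
Exact: F⁻¹(0.025) = 0.315; F⁻¹(0.975) = 0.560.

[0.315, 0.560]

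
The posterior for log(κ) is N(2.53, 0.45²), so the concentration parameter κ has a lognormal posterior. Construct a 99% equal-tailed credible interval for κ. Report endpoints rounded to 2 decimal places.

On the log scale the 99% interval is 2.53 ± 2.576 × 0.45 = [1.3709, 3.6891].
Exponentiate: [e^1.3709, e^3.6891] = [3.94, 40.01].

[3.94, 40.01]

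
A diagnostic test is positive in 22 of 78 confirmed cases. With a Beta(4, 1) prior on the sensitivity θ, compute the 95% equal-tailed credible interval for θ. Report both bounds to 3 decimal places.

[0.219, 0.416]

Posterior: Beta(4+22, 1+56) = Beta(26, 57).
Equal-tailed 95% interval: the 0.025 and 0.975 quantiles of Beta(26, 57).
Posterior mean ≈ 0.313, SD ≈ 0.051; a Normal approximation gives roughly [0.214, 0.412].
Exact: F⁻¹(0.025) = 0.219; F⁻¹(0.975) = 0.416.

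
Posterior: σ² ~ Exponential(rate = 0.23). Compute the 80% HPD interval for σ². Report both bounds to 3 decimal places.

[0.000, 6.998]

The exponential density is strictly decreasing on [0, ∞), so the HPD interval is anchored at 0: [0, q] with P(σ² ≤ q) = 0.80.
q = −ln(1 − 0.80) / 0.23 = 1.6094 / 0.23 = 6.998.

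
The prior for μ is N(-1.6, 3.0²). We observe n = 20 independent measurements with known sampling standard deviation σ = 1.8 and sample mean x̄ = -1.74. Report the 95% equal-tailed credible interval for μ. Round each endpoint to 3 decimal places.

[-2.519, -0.956]

Posterior precision = 1/3.0² + 20/1.8² = 0.1111 + 6.1728 = 6.2840, so posterior SD = 0.3989.
Posterior mean = (-1.6/3.0² + 20·-1.74/1.8²) / 6.2840 = -1.7375.
Interval: -1.7375 ± 1.960 × 0.3989 → [-2.519, -0.956].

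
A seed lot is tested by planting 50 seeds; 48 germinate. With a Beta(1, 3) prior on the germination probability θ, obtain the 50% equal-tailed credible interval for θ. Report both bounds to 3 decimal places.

Posterior: Beta(1+48, 3+2) = Beta(49, 5).
Equal-tailed 50% interval: the 0.25 and 0.75 quantiles of Beta(49, 5).
Posterior mean ≈ 0.907, SD ≈ 0.039; a Normal approximation gives roughly [0.881, 0.934].
Exact: F⁻¹(0.25) = 0.884; F⁻¹(0.75) = 0.936.

[0.884, 0.936]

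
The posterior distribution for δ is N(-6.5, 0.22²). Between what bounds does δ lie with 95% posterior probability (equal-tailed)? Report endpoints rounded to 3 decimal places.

[-6.931, -6.069]

The posterior is symmetric, so the 95% equal-tailed interval is δ = -6.5 ± z·0.22 with z = 1.960.
Half-width: 1.960 × 0.22 = 0.431.
-6.5 − 0.431 = -6.931; -6.5 + 0.431 = -6.069.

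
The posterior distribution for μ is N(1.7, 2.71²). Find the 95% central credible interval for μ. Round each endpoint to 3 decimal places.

[-3.612, 7.012]

The posterior is symmetric, so the 95% equal-tailed interval is μ = 1.7 ± z·2.71 with z = 1.960.
Half-width: 1.960 × 2.71 = 5.312.
1.7 − 5.312 = -3.612; 1.7 + 5.312 = 7.012.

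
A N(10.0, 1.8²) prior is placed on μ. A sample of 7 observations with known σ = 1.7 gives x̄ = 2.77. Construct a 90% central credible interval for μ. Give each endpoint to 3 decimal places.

Posterior precision = 1/1.8² + 7/1.7² = 0.3086 + 2.4221 = 2.7308, so posterior SD = 0.6051.
Posterior mean = (10.0/1.8² + 7·2.77/1.7²) / 2.7308 = 3.5872.
Interval: 3.5872 ± 1.645 × 0.6051 → [2.592, 4.583].

[2.592, 4.583]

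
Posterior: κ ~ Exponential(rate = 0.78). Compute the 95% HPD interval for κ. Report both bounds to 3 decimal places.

The exponential density is strictly decreasing on [0, ∞), so the HPD interval is anchored at 0: [0, q] with P(κ ≤ q) = 0.95.
q = −ln(1 − 0.95) / 0.78 = 2.9957 / 0.78 = 3.841.

[0.000, 3.841]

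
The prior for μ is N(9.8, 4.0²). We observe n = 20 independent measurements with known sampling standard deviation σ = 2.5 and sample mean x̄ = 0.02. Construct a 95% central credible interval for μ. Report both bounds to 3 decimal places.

[-0.878, 1.292]

Posterior precision = 1/4.0² + 20/2.5² = 0.0625 + 3.2000 = 3.2625, so posterior SD = 0.5536.
Posterior mean = (9.8/4.0² + 20·0.02/2.5²) / 3.2625 = 0.2074.
Interval: 0.2074 ± 1.960 × 0.5536 → [-0.878, 1.292].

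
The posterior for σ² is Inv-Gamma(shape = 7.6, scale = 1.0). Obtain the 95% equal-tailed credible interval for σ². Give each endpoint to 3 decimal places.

[0.072, 0.313]

Inverse-Gamma(7.6, 1.0) quantiles: F⁻¹(0.025) and F⁻¹(0.975).
Equivalently, 1/σ² ~ Gamma(7.6, rate = 1.0); invert its 0.975 and 0.025 quantiles.
Posterior mean ≈ 0.152, SD ≈ 0.064; a Normal approximation gives roughly [0.026, 0.277].
Exact: lower = 0.072; upper = 0.313.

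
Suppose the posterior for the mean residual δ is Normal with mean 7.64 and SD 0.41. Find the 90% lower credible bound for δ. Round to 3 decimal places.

7.115

Need L with P(δ ≥ L) = 0.90: L = 7.64 − z_{0.1}·0.41.
z = 1.282; L = 7.64 − 1.282 × 0.41 = 7.115.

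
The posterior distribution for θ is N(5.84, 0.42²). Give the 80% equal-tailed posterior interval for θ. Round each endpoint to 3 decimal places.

[5.302, 6.378]

The posterior is symmetric, so the 80% equal-tailed interval is θ = 5.84 ± z·0.42 with z = 1.282.
Half-width: 1.282 × 0.42 = 0.538.
5.84 − 0.538 = 5.302; 5.84 + 0.538 = 6.378.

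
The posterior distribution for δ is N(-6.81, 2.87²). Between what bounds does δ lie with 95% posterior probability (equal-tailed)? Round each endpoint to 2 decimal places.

[-12.44, -1.18]

The posterior is symmetric, so the 95% equal-tailed interval is δ = -6.81 ± z·2.87 with z = 1.960.
Half-width: 1.960 × 2.87 = 5.63.
-6.81 − 5.63 = -12.44; -6.81 + 5.63 = -1.18.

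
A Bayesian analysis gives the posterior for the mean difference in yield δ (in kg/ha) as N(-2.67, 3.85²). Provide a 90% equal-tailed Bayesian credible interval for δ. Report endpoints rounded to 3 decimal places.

[-9.003, 3.663]

The posterior is symmetric, so the 90% equal-tailed interval is δ = -2.67 ± z·3.85 with z = 1.645.
Half-width: 1.645 × 3.85 = 6.333.
-2.67 − 6.333 = -9.003; -2.67 + 6.333 = 3.663.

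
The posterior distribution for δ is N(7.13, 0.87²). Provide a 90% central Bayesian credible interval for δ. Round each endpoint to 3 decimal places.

[5.699, 8.561]

The posterior is symmetric, so the 90% equal-tailed interval is δ = 7.13 ± z·0.87 with z = 1.645.
Half-width: 1.645 × 0.87 = 1.431.
7.13 − 1.431 = 5.699; 7.13 + 1.431 = 8.561.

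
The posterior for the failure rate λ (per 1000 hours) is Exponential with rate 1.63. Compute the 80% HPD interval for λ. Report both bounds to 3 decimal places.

The exponential density is strictly decreasing on [0, ∞), so the HPD interval is anchored at 0: [0, q] with P(λ ≤ q) = 0.80.
q = −ln(1 − 0.80) / 1.63 = 1.6094 / 1.63 = 0.987.

[0.000, 0.987]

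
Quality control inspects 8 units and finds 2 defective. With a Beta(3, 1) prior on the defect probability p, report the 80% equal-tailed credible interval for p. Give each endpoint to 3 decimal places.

[0.241, 0.599]

Posterior: Beta(3+2, 1+6) = Beta(5, 7).
Equal-tailed 80% interval: the 0.1 and 0.9 quantiles of Beta(5, 7).
Posterior mean ≈ 0.417, SD ≈ 0.137; a Normal approximation gives roughly [0.241, 0.592].
Exact: F⁻¹(0.1) = 0.241; F⁻¹(0.9) = 0.599.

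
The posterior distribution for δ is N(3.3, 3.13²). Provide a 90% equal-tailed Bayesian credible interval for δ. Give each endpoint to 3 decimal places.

The posterior is symmetric, so the 90% equal-tailed interval is δ = 3.3 ± z·3.13 with z = 1.645.
Half-width: 1.645 × 3.13 = 5.148.
3.3 − 5.148 = -1.848; 3.3 + 5.148 = 8.448.

[-1.848, 8.448]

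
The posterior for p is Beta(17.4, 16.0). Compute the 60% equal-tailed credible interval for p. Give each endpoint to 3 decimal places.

Posterior: Beta(17.4, 16.0).
Equal-tailed 60% interval: the 0.2 and 0.8 quantiles of Beta(17.4, 16.0).
Posterior mean ≈ 0.521, SD ≈ 0.085; a Normal approximation gives roughly [0.449, 0.593].
Exact: F⁻¹(0.2) = 0.448; F⁻¹(0.8) = 0.594.

[0.448, 0.594]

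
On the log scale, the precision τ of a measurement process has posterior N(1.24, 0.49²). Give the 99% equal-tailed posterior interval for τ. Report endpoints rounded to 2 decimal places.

On the log scale the 99% interval is 1.24 ± 2.576 × 0.49 = [-0.0222, 2.5022].
Exponentiate: [e^-0.0222, e^2.5022] = [0.98, 12.21].

[0.98, 12.21]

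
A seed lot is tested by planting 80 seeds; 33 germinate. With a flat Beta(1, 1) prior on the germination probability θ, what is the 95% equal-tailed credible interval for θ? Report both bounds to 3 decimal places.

[0.311, 0.522]

Posterior: Beta(1+33, 1+47) = Beta(34, 48).
Equal-tailed 95% interval: the 0.025 and 0.975 quantiles of Beta(34, 48).
Posterior mean ≈ 0.415, SD ≈ 0.054; a Normal approximation gives roughly [0.309, 0.521].
Exact: F⁻¹(0.025) = 0.311; F⁻¹(0.975) = 0.522.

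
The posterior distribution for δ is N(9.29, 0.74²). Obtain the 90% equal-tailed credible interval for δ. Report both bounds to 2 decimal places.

[8.07, 10.51]

The posterior is symmetric, so the 90% equal-tailed interval is δ = 9.29 ± z·0.74 with z = 1.645.
Half-width: 1.645 × 0.74 = 1.22.
9.29 − 1.22 = 8.07; 9.29 + 1.22 = 10.51.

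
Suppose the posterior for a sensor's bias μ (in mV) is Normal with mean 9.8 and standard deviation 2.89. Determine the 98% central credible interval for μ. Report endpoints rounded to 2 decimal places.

The posterior is symmetric, so the 98% equal-tailed interval is μ = 9.8 ± z·2.89 with z = 2.326.
Half-width: 2.326 × 2.89 = 6.72.
9.8 − 6.72 = 3.08; 9.8 + 6.72 = 16.52.

[3.08, 16.52]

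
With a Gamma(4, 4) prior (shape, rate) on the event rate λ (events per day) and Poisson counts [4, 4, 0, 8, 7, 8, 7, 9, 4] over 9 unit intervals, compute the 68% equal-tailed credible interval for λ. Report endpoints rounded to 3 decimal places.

Posterior: Gamma(4+51, 4+9) = Gamma(55, 13) (shape, rate).
Equal-tailed 68% interval: Gamma(55, 13) quantiles at 0.16 and 0.84.
Posterior mean ≈ 4.231, SD ≈ 0.570; a Normal approximation gives roughly [3.663, 4.798].
Exact: lower = 3.665; upper = 4.796.

[3.665, 4.796]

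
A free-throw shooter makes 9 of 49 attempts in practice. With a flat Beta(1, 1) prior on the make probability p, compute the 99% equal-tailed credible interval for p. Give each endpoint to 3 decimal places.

[0.079, 0.357]

Posterior: Beta(1+9, 1+40) = Beta(10, 41).
Equal-tailed 99% interval: the 0.005 and 0.995 quantiles of Beta(10, 41).
Posterior mean ≈ 0.196, SD ≈ 0.055; a Normal approximation gives roughly [0.054, 0.338].
Exact: F⁻¹(0.005) = 0.079; F⁻¹(0.995) = 0.357.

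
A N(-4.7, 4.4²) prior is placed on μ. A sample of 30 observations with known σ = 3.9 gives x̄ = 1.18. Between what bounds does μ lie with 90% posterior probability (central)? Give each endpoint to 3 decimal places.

[-0.126, 2.186]

Posterior precision = 1/4.4² + 30/3.9² = 0.0517 + 1.9724 = 2.0240, so posterior SD = 0.7029.
Posterior mean = (-4.7/4.4² + 30·1.18/3.9²) / 2.0240 = 1.0299.
Interval: 1.0299 ± 1.645 × 0.7029 → [-0.126, 2.186].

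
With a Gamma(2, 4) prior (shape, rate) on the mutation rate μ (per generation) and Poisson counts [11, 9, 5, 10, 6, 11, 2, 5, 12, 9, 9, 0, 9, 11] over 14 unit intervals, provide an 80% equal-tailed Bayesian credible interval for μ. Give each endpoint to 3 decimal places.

Posterior: Gamma(2+109, 4+14) = Gamma(111, 18) (shape, rate).
Equal-tailed 80% interval: Gamma(111, 18) quantiles at 0.1 and 0.9.
Posterior mean ≈ 6.167, SD ≈ 0.585; a Normal approximation gives roughly [5.417, 6.917].
Exact: lower = 5.429; upper = 6.928.

[5.429, 6.928]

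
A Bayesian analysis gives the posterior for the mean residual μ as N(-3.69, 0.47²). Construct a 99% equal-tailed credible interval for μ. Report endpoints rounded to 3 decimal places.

The posterior is symmetric, so the 99% equal-tailed interval is μ = -3.69 ± z·0.47 with z = 2.576.
Half-width: 2.576 × 0.47 = 1.211.
-3.69 − 1.211 = -4.901; -3.69 + 1.211 = -2.479.

[-4.901, -2.479]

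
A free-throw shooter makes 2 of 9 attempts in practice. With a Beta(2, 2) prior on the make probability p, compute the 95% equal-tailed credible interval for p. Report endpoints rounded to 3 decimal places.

Posterior: Beta(2+2, 2+7) = Beta(4, 9).
Equal-tailed 95% interval: the 0.025 and 0.975 quantiles of Beta(4, 9).
Posterior mean ≈ 0.308, SD ≈ 0.123; a Normal approximation gives roughly [0.066, 0.549].
Exact: F⁻¹(0.025) = 0.099; F⁻¹(0.975) = 0.572.

[0.099, 0.572]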